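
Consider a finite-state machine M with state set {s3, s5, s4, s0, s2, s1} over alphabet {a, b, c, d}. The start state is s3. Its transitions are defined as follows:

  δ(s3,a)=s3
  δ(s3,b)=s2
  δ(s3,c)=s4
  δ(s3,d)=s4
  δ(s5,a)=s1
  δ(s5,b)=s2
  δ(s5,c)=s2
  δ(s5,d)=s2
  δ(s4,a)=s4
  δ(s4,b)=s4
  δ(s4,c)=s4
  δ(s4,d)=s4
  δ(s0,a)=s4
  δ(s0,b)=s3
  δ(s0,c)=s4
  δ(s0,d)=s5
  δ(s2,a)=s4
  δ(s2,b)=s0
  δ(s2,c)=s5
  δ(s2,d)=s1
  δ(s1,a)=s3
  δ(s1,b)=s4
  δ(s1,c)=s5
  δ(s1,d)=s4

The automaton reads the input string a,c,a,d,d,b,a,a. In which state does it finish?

s4

start at s3
read 'a': s3 → s3
read 'c': s3 → s4
read 'a': s4 → s4
read 'd': s4 → s4
read 'd': s4 → s4
read 'b': s4 → s4
read 'a': s4 → s4
read 'a': s4 → s4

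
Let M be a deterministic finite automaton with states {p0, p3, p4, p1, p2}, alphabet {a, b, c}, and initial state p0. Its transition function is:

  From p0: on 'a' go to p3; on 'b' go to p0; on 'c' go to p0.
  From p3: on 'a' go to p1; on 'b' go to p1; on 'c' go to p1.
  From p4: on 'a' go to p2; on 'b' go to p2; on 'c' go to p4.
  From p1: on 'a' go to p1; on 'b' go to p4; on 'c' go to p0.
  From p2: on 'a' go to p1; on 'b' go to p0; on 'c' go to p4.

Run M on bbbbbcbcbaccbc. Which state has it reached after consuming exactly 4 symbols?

p0

p0 → p0 → p0 → p0 → p0
After 4 symbols: p0.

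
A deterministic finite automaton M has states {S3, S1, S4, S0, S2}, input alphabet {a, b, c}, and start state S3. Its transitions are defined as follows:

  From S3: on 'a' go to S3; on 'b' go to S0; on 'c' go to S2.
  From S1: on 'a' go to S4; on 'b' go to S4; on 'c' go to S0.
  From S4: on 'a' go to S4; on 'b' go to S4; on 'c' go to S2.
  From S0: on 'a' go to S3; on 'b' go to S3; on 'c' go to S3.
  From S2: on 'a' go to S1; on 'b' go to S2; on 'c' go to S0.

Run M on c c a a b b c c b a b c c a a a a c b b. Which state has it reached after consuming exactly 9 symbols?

S3

Trace: S3 -c-> S2 -c-> S0 -a-> S3 -a-> S3 -b-> S0 -b-> S3 -c-> S2 -c-> S0 -b-> S3
After 9 symbols: S3.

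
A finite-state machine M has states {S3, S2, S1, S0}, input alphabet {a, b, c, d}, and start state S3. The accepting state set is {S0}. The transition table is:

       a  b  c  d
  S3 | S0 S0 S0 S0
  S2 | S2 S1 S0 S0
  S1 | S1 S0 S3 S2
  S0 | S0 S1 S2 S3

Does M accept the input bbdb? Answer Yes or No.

S3 → S0 → S1 → S2 → S1
End state S1 is not accepting.

No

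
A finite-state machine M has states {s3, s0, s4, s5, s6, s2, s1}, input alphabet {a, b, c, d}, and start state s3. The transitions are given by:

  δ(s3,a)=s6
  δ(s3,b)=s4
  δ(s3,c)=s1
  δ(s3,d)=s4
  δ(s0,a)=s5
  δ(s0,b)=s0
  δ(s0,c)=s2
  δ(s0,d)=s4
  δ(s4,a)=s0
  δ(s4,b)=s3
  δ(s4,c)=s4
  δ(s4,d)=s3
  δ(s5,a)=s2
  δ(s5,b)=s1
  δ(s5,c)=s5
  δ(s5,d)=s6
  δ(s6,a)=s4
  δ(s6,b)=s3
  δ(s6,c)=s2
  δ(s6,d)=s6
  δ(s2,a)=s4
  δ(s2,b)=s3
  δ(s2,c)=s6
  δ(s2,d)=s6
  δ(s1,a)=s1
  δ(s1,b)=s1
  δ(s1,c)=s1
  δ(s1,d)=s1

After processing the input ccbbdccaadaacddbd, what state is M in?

start at s3
read 'c': s3 → s1
read 'c': s1 → s1
read 'b': s1 → s1
read 'b': s1 → s1
read 'd': s1 → s1
read 'c': s1 → s1
read 'c': s1 → s1
read 'a': s1 → s1
read 'a': s1 → s1
read 'd': s1 → s1
read 'a': s1 → s1
read 'a': s1 → s1
read 'c': s1 → s1
read 'd': s1 → s1
read 'd': s1 → s1
read 'b': s1 → s1
read 'd': s1 → s1

s1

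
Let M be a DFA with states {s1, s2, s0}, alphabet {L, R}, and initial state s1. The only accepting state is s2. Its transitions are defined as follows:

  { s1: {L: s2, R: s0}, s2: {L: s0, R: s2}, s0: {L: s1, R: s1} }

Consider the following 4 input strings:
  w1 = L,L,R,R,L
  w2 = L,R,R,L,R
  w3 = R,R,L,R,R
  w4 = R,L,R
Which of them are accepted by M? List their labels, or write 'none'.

w3

w1: Trace: s1 -L-> s2 -L-> s0 -R-> s1 -R-> s0 -L-> s1  → end s1, rejected
w2: Trace: s1 -L-> s2 -R-> s2 -R-> s2 -L-> s0 -R-> s1  → end s1, rejected
w3: Trace: s1 -R-> s0 -R-> s1 -L-> s2 -R-> s2 -R-> s2  → end s2, accepted
w4: Trace: s1 -R-> s0 -L-> s1 -R-> s0  → end s0, rejected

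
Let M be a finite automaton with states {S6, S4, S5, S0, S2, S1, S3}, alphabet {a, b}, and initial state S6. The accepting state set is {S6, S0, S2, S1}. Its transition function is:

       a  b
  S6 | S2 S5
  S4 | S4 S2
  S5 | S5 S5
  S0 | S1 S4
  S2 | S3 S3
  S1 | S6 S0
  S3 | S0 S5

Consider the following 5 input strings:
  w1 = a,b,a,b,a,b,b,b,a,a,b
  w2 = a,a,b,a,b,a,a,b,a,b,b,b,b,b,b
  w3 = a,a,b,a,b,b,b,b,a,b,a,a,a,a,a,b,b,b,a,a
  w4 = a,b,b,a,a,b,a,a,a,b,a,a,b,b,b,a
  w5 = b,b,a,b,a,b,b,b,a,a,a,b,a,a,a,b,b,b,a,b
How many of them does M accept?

0

w1: Trace: S6 -a-> S2 -b-> S3 -a-> S0 -b-> S4 -a-> S4 -b-> S2 -b-> S3 -b-> S5 -a-> S5 -a-> S5 -b-> S5  → end S5, rejected
w2: Trace: S6 -a-> S2 -a-> S3 -b-> S5 -a-> S5 -b-> S5 -a-> S5 -a-> S5 -b-> S5 -a-> S5 -b-> S5 -b-> S5 -b-> S5 -b-> S5 -b-> S5 -b-> S5  → end S5, rejected
w3: Trace: S6 -a-> S2 -a-> S3 -b-> S5 -a-> S5 -b-> S5 -b-> S5 -b-> S5 -b-> S5 -a-> S5 -b-> S5 -a-> S5 -a-> S5 -a-> S5 -a-> S5 -a-> S5 -b-> S5 -b-> S5 -b-> S5 -a-> S5 -a-> S5  → end S5, rejected
w4: Trace: S6 -a-> S2 -b-> S3 -b-> S5 -a-> S5 -a-> S5 -b-> S5 -a-> S5 -a-> S5 -a-> S5 -b-> S5 -a-> S5 -a-> S5 -b-> S5 -b-> S5 -b-> S5 -a-> S5  → end S5, rejected
w5: Trace: S6 -b-> S5 -b-> S5 -a-> S5 -b-> S5 -a-> S5 -b-> S5 -b-> S5 -b-> S5 -a-> S5 -a-> S5 -a-> S5 -b-> S5 -a-> S5 -a-> S5 -a-> S5 -b-> S5 -b-> S5 -b-> S5 -a-> S5 -b-> S5  → end S5, rejected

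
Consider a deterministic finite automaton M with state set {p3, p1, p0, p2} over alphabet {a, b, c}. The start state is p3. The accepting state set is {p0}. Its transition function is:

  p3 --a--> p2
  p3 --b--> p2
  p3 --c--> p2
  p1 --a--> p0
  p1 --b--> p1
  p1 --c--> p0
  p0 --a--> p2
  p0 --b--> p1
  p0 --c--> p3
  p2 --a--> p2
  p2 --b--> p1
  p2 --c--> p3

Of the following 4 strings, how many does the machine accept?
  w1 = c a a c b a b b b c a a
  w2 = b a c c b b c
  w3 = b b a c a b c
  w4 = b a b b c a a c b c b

2

w1: Trace: p3 -c-> p2 -a-> p2 -a-> p2 -c-> p3 -b-> p2 -a-> p2 -b-> p1 -b-> p1 -b-> p1 -c-> p0 -a-> p2 -a-> p2  → end p2, rejected
w2: Trace: p3 -b-> p2 -a-> p2 -c-> p3 -c-> p2 -b-> p1 -b-> p1 -c-> p0  → end p0, accepted
w3: Trace: p3 -b-> p2 -b-> p1 -a-> p0 -c-> p3 -a-> p2 -b-> p1 -c-> p0  → end p0, accepted
w4: Trace: p3 -b-> p2 -a-> p2 -b-> p1 -b-> p1 -c-> p0 -a-> p2 -a-> p2 -c-> p3 -b-> p2 -c-> p3 -b-> p2  → end p2, rejected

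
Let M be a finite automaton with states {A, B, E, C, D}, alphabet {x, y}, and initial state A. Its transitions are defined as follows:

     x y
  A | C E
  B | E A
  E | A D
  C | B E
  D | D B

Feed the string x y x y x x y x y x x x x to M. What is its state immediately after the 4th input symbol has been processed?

start at A
read 'x': A → C
read 'y': C → E
read 'x': E → A
read 'y': A → E
After 4 symbols: E.

E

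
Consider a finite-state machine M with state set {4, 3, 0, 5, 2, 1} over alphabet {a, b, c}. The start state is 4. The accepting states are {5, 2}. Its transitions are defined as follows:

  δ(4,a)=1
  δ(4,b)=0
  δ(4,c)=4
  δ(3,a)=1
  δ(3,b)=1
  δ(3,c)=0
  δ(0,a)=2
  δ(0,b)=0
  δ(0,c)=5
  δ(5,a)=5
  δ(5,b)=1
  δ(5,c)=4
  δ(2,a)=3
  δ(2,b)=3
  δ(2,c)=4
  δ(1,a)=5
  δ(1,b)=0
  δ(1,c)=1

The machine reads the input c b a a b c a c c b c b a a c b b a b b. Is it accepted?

No

4 → 4 → 0 → 2 → 3 → 1 → 1 → 5 → 4 → 4 → 0 → 5 → 1 → 5 → 5 → 4 → 0 → 0 → 2 → 3 → 1
End state 1 is not accepting.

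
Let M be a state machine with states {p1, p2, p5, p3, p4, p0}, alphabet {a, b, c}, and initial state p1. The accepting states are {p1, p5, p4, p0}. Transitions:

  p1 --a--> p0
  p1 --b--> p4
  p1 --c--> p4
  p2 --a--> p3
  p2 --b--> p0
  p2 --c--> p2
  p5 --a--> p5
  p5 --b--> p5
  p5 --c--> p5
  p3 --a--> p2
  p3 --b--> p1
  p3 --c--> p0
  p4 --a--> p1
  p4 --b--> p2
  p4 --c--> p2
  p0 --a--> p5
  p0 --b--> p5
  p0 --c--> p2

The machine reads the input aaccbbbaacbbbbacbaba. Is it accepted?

Yes

p1 → p0 → p5 → p5 → p5 → p5 → p5 → p5 → p5 → p5 → p5 → p5 → p5 → p5 → p5 → p5 → p5 → p5 → p5 → p5 → p5
End state p5 is accepting.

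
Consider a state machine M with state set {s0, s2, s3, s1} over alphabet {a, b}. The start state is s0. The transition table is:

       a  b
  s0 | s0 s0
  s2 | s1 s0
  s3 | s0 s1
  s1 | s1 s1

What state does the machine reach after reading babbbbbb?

s0

Trace: s0 -b-> s0 -a-> s0 -b-> s0 -b-> s0 -b-> s0 -b-> s0 -b-> s0 -b-> s0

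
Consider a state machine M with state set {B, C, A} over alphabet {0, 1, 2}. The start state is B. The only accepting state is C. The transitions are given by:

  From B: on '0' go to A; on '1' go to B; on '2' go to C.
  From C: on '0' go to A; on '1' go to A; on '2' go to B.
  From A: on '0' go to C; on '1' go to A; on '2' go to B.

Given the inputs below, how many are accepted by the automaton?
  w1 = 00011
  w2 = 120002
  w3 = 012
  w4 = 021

w1:
  start at B
  read '0': B → A
  read '0': A → C
  read '0': C → A
  read '1': A → A
  read '1': A → A
  end A, rejected
w2:
  start at B
  read '1': B → B
  read '2': B → C
  read '0': C → A
  read '0': A → C
  read '0': C → A
  read '2': A → B
  end B, rejected
w3:
  start at B
  read '0': B → A
  read '1': A → A
  read '2': A → B
  end B, rejected
w4:
  start at B
  read '0': B → A
  read '2': A → B
  read '1': B → B
  end B, rejected

0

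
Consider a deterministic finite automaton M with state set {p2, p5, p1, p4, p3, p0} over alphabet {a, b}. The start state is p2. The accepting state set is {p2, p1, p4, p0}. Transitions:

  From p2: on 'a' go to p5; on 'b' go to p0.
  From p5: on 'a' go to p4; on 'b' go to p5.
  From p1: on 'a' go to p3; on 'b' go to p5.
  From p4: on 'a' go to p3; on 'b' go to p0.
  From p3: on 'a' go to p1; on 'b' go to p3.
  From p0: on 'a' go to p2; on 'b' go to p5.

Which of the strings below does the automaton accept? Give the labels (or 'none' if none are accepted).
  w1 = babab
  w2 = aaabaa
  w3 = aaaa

w1, w3

w1: p2 → p0 → p2 → p0 → p2 → p0  → end p0, accepted
w2: p2 → p5 → p4 → p3 → p3 → p1 → p3  → end p3, rejected
w3: p2 → p5 → p4 → p3 → p1  → end p1, accepted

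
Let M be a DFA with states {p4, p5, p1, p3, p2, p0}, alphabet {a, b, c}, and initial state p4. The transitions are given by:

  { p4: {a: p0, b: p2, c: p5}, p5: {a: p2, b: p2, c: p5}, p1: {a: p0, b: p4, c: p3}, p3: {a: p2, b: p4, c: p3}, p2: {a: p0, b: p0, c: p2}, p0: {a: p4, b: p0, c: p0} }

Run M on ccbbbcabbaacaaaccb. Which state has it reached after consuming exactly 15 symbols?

p4 → p5 → p5 → p2 → p0 → p0 → p0 → p4 → p2 → p0 → p4 → p0 → p0 → p4 → p0 → p4
After 15 symbols: p4.

p4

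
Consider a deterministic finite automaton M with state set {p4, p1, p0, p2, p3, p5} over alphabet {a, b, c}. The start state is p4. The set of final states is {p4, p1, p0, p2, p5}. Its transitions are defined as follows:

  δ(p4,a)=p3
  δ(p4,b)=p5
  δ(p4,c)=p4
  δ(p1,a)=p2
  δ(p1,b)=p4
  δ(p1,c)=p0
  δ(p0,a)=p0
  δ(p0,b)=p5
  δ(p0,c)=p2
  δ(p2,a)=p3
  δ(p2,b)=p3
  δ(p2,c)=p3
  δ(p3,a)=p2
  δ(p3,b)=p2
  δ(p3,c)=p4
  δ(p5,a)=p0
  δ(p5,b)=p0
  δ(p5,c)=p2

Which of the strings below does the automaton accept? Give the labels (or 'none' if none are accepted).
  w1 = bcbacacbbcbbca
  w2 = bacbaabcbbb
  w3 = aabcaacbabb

w2

w1: Trace: p4 -b-> p5 -c-> p2 -b-> p3 -a-> p2 -c-> p3 -a-> p2 -c-> p3 -b-> p2 -b-> p3 -c-> p4 -b-> p5 -b-> p0 -c-> p2 -a-> p3  → end p3, rejected
w2: Trace: p4 -b-> p5 -a-> p0 -c-> p2 -b-> p3 -a-> p2 -a-> p3 -b-> p2 -c-> p3 -b-> p2 -b-> p3 -b-> p2  → end p2, accepted
w3: Trace: p4 -a-> p3 -a-> p2 -b-> p3 -c-> p4 -a-> p3 -a-> p2 -c-> p3 -b-> p2 -a-> p3 -b-> p2 -b-> p3  → end p3, rejected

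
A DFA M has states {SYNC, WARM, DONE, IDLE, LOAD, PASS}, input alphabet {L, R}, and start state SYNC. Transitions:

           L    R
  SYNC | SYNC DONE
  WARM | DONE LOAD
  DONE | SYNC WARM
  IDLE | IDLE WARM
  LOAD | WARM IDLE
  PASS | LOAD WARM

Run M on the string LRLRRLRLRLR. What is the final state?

WARM

Trace: SYNC -L-> SYNC -R-> DONE -L-> SYNC -R-> DONE -R-> WARM -L-> DONE -R-> WARM -L-> DONE -R-> WARM -L-> DONE -R-> WARM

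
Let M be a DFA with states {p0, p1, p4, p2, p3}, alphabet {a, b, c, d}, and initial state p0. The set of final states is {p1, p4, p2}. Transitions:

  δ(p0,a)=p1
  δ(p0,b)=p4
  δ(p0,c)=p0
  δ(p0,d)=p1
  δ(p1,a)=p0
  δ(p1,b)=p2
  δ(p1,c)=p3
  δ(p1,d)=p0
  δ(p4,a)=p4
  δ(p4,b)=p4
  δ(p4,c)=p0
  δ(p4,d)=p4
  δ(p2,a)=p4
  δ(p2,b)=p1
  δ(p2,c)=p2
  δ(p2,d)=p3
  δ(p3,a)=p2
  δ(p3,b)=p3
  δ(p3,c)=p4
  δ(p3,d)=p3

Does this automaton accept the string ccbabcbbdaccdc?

No

start at p0
read 'c': p0 → p0
read 'c': p0 → p0
read 'b': p0 → p4
read 'a': p4 → p4
read 'b': p4 → p4
read 'c': p4 → p0
read 'b': p0 → p4
read 'b': p4 → p4
read 'd': p4 → p4
read 'a': p4 → p4
read 'c': p4 → p0
read 'c': p0 → p0
read 'd': p0 → p1
read 'c': p1 → p3
End state p3 is not accepting.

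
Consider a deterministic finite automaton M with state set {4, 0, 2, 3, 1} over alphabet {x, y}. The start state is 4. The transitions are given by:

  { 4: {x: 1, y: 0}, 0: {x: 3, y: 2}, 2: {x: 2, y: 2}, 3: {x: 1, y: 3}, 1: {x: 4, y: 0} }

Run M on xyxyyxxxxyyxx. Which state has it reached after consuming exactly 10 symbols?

start at 4
read 'x': 4 → 1
read 'y': 1 → 0
read 'x': 0 → 3
read 'y': 3 → 3
read 'y': 3 → 3
read 'x': 3 → 1
read 'x': 1 → 4
read 'x': 4 → 1
read 'x': 1 → 4
read 'y': 4 → 0
After 10 symbols: 0.

0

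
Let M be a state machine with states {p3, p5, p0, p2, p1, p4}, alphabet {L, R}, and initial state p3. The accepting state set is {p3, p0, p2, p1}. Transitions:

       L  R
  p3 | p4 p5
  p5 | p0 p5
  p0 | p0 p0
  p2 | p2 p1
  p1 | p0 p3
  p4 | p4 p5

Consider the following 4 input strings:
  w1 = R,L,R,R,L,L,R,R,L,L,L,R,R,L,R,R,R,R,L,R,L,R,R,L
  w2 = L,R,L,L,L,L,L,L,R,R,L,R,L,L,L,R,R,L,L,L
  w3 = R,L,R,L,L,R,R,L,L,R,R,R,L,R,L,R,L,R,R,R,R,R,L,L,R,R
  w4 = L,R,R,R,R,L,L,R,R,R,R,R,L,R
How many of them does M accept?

4

w1:
  start at p3
  read 'R': p3 → p5
  read 'L': p5 → p0
  read 'R': p0 → p0
  read 'R': p0 → p0
  read 'L': p0 → p0
  read 'L': p0 → p0
  read 'R': p0 → p0
  read 'R': p0 → p0
  read 'L': p0 → p0
  read 'L': p0 → p0
  read 'L': p0 → p0
  read 'R': p0 → p0
  read 'R': p0 → p0
  read 'L': p0 → p0
  read 'R': p0 → p0
  read 'R': p0 → p0
  read 'R': p0 → p0
  read 'R': p0 → p0
  read 'L': p0 → p0
  read 'R': p0 → p0
  read 'L': p0 → p0
  read 'R': p0 → p0
  read 'R': p0 → p0
  read 'L': p0 → p0
  end p0, accepted
w2:
  start at p3
  read 'L': p3 → p4
  read 'R': p4 → p5
  read 'L': p5 → p0
  read 'L': p0 → p0
  read 'L': p0 → p0
  read 'L': p0 → p0
  read 'L': p0 → p0
  read 'L': p0 → p0
  read 'R': p0 → p0
  read 'R': p0 → p0
  read 'L': p0 → p0
  read 'R': p0 → p0
  read 'L': p0 → p0
  read 'L': p0 → p0
  read 'L': p0 → p0
  read 'R': p0 → p0
  read 'R': p0 → p0
  read 'L': p0 → p0
  read 'L': p0 → p0
  read 'L': p0 → p0
  end p0, accepted
w3:
  start at p3
  read 'R': p3 → p5
  read 'L': p5 → p0
  read 'R': p0 → p0
  read 'L': p0 → p0
  read 'L': p0 → p0
  read 'R': p0 → p0
  read 'R': p0 → p0
  read 'L': p0 → p0
  read 'L': p0 → p0
  read 'R': p0 → p0
  read 'R': p0 → p0
  read 'R': p0 → p0
  read 'L': p0 → p0
  read 'R': p0 → p0
  read 'L': p0 → p0
  read 'R': p0 → p0
  read 'L': p0 → p0
  read 'R': p0 → p0
  read 'R': p0 → p0
  read 'R': p0 → p0
  read 'R': p0 → p0
  read 'R': p0 → p0
  read 'L': p0 → p0
  read 'L': p0 → p0
  read 'R': p0 → p0
  read 'R': p0 → p0
  end p0, accepted
w4:
  start at p3
  read 'L': p3 → p4
  read 'R': p4 → p5
  read 'R': p5 → p5
  read 'R': p5 → p5
  read 'R': p5 → p5
  read 'L': p5 → p0
  read 'L': p0 → p0
  read 'R': p0 → p0
  read 'R': p0 → p0
  read 'R': p0 → p0
  read 'R': p0 → p0
  read 'R': p0 → p0
  read 'L': p0 → p0
  read 'R': p0 → p0
  end p0, accepted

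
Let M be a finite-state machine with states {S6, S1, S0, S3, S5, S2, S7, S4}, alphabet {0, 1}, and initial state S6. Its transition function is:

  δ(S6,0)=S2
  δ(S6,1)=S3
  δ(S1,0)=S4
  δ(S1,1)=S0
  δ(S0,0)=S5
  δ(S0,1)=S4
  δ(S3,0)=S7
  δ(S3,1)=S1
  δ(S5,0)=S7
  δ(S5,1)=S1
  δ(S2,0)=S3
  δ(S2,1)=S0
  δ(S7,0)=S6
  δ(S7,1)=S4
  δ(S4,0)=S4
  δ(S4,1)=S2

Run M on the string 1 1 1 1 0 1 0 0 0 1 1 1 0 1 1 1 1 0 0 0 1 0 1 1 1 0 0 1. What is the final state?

S6 → S3 → S1 → S0 → S4 → S4 → S2 → S3 → S7 → S6 → S3 → S1 → S0 → S5 → S1 → S0 → S4 → S2 → S3 → S7 → S6 → S3 → S7 → S4 → S2 → S0 → S5 → S7 → S4

S4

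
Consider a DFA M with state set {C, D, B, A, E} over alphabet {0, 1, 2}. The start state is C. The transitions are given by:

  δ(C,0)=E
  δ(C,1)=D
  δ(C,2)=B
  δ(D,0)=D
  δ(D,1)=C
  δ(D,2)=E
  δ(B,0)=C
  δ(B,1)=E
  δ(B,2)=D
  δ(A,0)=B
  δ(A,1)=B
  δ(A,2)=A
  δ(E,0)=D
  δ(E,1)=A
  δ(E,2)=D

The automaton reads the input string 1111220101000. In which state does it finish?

E

Trace: C -1-> D -1-> C -1-> D -1-> C -2-> B -2-> D -0-> D -1-> C -0-> E -1-> A -0-> B -0-> C -0-> E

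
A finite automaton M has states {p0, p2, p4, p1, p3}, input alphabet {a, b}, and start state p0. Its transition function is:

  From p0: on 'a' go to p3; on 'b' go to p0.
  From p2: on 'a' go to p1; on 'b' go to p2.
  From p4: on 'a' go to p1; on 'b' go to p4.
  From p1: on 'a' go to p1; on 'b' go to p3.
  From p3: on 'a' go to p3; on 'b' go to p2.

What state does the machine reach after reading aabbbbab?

p3

start at p0
read 'a': p0 → p3
read 'a': p3 → p3
read 'b': p3 → p2
read 'b': p2 → p2
read 'b': p2 → p2
read 'b': p2 → p2
read 'a': p2 → p1
read 'b': p1 → p3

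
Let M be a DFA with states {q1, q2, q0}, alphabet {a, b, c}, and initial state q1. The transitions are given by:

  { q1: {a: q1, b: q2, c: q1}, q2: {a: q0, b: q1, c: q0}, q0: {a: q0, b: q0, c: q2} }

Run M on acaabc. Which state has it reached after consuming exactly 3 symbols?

q1

Trace: q1 -a-> q1 -c-> q1 -a-> q1
After 3 symbols: q1.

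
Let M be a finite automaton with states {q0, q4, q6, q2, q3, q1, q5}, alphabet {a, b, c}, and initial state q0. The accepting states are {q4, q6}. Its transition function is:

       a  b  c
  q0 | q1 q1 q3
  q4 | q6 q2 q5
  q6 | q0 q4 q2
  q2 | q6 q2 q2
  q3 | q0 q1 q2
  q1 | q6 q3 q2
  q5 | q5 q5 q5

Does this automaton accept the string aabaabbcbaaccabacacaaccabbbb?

start at q0
read 'a': q0 → q1
read 'a': q1 → q6
read 'b': q6 → q4
read 'a': q4 → q6
read 'a': q6 → q0
read 'b': q0 → q1
read 'b': q1 → q3
read 'c': q3 → q2
read 'b': q2 → q2
read 'a': q2 → q6
read 'a': q6 → q0
read 'c': q0 → q3
read 'c': q3 → q2
read 'a': q2 → q6
read 'b': q6 → q4
read 'a': q4 → q6
read 'c': q6 → q2
read 'a': q2 → q6
read 'c': q6 → q2
read 'a': q2 → q6
read 'a': q6 → q0
read 'c': q0 → q3
read 'c': q3 → q2
read 'a': q2 → q6
read 'b': q6 → q4
read 'b': q4 → q2
read 'b': q2 → q2
read 'b': q2 → q2
End state q2 is not accepting.

No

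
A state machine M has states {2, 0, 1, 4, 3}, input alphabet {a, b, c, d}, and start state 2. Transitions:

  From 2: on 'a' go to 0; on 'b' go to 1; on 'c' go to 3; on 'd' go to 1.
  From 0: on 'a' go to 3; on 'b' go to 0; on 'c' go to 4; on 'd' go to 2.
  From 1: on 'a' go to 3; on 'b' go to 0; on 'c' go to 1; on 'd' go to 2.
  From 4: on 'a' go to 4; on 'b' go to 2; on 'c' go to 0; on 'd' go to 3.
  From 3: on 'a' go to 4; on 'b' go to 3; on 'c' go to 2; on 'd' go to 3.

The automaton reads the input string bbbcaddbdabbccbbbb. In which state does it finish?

Trace: 2 -b-> 1 -b-> 0 -b-> 0 -c-> 4 -a-> 4 -d-> 3 -d-> 3 -b-> 3 -d-> 3 -a-> 4 -b-> 2 -b-> 1 -c-> 1 -c-> 1 -b-> 0 -b-> 0 -b-> 0 -b-> 0

0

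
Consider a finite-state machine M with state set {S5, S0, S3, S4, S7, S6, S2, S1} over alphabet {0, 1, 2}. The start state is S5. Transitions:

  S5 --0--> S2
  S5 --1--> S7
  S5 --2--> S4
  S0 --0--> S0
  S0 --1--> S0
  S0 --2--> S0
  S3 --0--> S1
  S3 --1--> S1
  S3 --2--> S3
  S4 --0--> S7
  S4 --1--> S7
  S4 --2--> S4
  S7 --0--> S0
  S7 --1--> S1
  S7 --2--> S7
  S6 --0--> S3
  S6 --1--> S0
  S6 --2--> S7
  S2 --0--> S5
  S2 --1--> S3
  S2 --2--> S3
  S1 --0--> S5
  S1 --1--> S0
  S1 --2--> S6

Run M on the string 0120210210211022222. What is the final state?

S0

Trace: S5 -0-> S2 -1-> S3 -2-> S3 -0-> S1 -2-> S6 -1-> S0 -0-> S0 -2-> S0 -1-> S0 -0-> S0 -2-> S0 -1-> S0 -1-> S0 -0-> S0 -2-> S0 -2-> S0 -2-> S0 -2-> S0 -2-> S0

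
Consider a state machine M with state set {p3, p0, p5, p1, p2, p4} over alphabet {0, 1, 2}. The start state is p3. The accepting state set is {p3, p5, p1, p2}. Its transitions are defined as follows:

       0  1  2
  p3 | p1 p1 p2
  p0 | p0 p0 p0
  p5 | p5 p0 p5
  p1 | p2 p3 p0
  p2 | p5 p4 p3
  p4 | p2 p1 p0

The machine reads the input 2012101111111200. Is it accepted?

start at p3
read '2': p3 → p2
read '0': p2 → p5
read '1': p5 → p0
read '2': p0 → p0
read '1': p0 → p0
read '0': p0 → p0
read '1': p0 → p0
read '1': p0 → p0
read '1': p0 → p0
read '1': p0 → p0
read '1': p0 → p0
read '1': p0 → p0
read '1': p0 → p0
read '2': p0 → p0
read '0': p0 → p0
read '0': p0 → p0
End state p0 is not accepting.

No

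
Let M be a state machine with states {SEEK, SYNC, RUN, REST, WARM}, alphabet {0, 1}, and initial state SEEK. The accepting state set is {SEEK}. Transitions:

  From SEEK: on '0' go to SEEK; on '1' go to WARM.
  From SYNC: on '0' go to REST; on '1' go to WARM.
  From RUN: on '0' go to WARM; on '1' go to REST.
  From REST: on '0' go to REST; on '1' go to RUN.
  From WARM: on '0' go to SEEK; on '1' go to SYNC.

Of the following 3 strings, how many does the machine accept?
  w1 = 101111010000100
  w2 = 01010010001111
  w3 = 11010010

w1: SEEK → WARM → SEEK → WARM → SYNC → WARM → SYNC → REST → RUN → WARM → SEEK → SEEK → SEEK → WARM → SEEK → SEEK  → end SEEK, accepted
w2: SEEK → SEEK → WARM → SEEK → WARM → SEEK → SEEK → WARM → SEEK → SEEK → SEEK → WARM → SYNC → WARM → SYNC  → end SYNC, rejected
w3: SEEK → WARM → SYNC → REST → RUN → WARM → SEEK → WARM → SEEK  → end SEEK, accepted

2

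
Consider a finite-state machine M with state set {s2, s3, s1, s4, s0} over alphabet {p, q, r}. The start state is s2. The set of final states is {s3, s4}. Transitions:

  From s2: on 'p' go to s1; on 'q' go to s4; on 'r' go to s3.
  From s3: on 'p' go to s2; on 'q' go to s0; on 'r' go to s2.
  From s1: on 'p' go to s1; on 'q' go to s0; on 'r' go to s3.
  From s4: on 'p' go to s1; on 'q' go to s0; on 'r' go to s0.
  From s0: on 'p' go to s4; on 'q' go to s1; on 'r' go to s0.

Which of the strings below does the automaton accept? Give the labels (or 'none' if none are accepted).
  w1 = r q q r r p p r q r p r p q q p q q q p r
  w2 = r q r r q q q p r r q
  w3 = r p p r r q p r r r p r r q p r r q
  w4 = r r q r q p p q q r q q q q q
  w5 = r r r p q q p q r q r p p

w2, w3

w1: Trace: s2 -r-> s3 -q-> s0 -q-> s1 -r-> s3 -r-> s2 -p-> s1 -p-> s1 -r-> s3 -q-> s0 -r-> s0 -p-> s4 -r-> s0 -p-> s4 -q-> s0 -q-> s1 -p-> s1 -q-> s0 -q-> s1 -q-> s0 -p-> s4 -r-> s0  → end s0, rejected
w2: Trace: s2 -r-> s3 -q-> s0 -r-> s0 -r-> s0 -q-> s1 -q-> s0 -q-> s1 -p-> s1 -r-> s3 -r-> s2 -q-> s4  → end s4, accepted
w3: Trace: s2 -r-> s3 -p-> s2 -p-> s1 -r-> s3 -r-> s2 -q-> s4 -p-> s1 -r-> s3 -r-> s2 -r-> s3 -p-> s2 -r-> s3 -r-> s2 -q-> s4 -p-> s1 -r-> s3 -r-> s2 -q-> s4  → end s4, accepted
w4: Trace: s2 -r-> s3 -r-> s2 -q-> s4 -r-> s0 -q-> s1 -p-> s1 -p-> s1 -q-> s0 -q-> s1 -r-> s3 -q-> s0 -q-> s1 -q-> s0 -q-> s1 -q-> s0  → end s0, rejected
w5: Trace: s2 -r-> s3 -r-> s2 -r-> s3 -p-> s2 -q-> s4 -q-> s0 -p-> s4 -q-> s0 -r-> s0 -q-> s1 -r-> s3 -p-> s2 -p-> s1  → end s1, rejected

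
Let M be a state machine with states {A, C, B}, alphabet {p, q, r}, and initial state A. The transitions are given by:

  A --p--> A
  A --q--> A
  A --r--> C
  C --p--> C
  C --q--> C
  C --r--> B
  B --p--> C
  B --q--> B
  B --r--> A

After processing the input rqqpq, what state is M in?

A → C → C → C → C → C

C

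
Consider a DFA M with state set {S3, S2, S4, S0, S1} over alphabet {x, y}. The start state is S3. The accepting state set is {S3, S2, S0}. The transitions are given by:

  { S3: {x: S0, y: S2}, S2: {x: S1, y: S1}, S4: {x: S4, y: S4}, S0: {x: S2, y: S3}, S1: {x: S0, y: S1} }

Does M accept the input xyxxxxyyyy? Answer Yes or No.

No

start at S3
read 'x': S3 → S0
read 'y': S0 → S3
read 'x': S3 → S0
read 'x': S0 → S2
read 'x': S2 → S1
read 'x': S1 → S0
read 'y': S0 → S3
read 'y': S3 → S2
read 'y': S2 → S1
read 'y': S1 → S1
End state S1 is not accepting.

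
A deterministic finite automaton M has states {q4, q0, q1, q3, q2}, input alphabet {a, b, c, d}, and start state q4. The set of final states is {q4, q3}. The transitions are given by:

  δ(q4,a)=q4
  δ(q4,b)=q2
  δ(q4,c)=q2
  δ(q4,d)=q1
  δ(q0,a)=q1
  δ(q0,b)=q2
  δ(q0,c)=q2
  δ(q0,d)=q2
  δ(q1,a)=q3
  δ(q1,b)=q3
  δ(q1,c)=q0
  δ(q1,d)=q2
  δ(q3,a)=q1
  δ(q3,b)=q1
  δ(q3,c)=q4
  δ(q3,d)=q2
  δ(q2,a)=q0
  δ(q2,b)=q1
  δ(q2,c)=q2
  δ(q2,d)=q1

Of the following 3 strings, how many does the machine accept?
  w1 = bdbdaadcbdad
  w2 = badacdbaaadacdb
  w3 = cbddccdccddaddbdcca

1

w1:
  start at q4
  read 'b': q4 → q2
  read 'd': q2 → q1
  read 'b': q1 → q3
  read 'd': q3 → q2
  read 'a': q2 → q0
  read 'a': q0 → q1
  read 'd': q1 → q2
  read 'c': q2 → q2
  read 'b': q2 → q1
  read 'd': q1 → q2
  read 'a': q2 → q0
  read 'd': q0 → q2
  end q2, rejected
w2:
  start at q4
  read 'b': q4 → q2
  read 'a': q2 → q0
  read 'd': q0 → q2
  read 'a': q2 → q0
  read 'c': q0 → q2
  read 'd': q2 → q1
  read 'b': q1 → q3
  read 'a': q3 → q1
  read 'a': q1 → q3
  read 'a': q3 → q1
  read 'd': q1 → q2
  read 'a': q2 → q0
  read 'c': q0 → q2
  read 'd': q2 → q1
  read 'b': q1 → q3
  end q3, accepted
w3:
  start at q4
  read 'c': q4 → q2
  read 'b': q2 → q1
  read 'd': q1 → q2
  read 'd': q2 → q1
  read 'c': q1 → q0
  read 'c': q0 → q2
  read 'd': q2 → q1
  read 'c': q1 → q0
  read 'c': q0 → q2
  read 'd': q2 → q1
  read 'd': q1 → q2
  read 'a': q2 → q0
  read 'd': q0 → q2
  read 'd': q2 → q1
  read 'b': q1 → q3
  read 'd': q3 → q2
  read 'c': q2 → q2
  read 'c': q2 → q2
  read 'a': q2 → q0
  end q0, rejected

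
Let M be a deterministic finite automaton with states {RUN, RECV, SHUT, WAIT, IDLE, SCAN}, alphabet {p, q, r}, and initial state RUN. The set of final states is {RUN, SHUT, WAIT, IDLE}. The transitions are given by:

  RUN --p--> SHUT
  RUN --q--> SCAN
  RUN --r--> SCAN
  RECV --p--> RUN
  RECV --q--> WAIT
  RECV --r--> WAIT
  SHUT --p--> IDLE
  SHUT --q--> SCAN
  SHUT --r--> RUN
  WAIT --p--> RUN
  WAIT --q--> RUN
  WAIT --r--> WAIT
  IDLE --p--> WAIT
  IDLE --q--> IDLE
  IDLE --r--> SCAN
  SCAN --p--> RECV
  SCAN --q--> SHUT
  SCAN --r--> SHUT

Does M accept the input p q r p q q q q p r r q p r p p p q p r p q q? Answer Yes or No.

Yes

RUN → SHUT → SCAN → SHUT → IDLE → IDLE → IDLE → IDLE → IDLE → WAIT → WAIT → WAIT → RUN → SHUT → RUN → SHUT → IDLE → WAIT → RUN → SHUT → RUN → SHUT → SCAN → SHUT
End state SHUT is accepting.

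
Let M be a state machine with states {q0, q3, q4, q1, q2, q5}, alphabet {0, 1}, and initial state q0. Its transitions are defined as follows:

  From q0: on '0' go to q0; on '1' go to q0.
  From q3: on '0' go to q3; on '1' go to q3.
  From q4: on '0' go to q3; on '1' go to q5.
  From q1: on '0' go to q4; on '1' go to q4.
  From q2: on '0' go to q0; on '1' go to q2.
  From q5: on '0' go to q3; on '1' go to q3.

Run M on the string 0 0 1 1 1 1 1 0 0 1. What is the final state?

q0 → q0 → q0 → q0 → q0 → q0 → q0 → q0 → q0 → q0 → q0

q0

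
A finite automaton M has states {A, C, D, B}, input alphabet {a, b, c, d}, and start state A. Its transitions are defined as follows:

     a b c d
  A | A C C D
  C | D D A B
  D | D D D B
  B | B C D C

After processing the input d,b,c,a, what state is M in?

Trace: A -d-> D -b-> D -c-> D -a-> D

D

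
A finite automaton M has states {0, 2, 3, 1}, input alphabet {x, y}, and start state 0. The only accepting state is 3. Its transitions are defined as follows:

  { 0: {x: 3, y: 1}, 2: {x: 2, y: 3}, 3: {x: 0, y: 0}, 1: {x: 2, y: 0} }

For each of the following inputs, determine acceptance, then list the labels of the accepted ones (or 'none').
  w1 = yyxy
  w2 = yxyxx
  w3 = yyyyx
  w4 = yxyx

w1:
  start at 0
  read 'y': 0 → 1
  read 'y': 1 → 0
  read 'x': 0 → 3
  read 'y': 3 → 0
  end 0, rejected
w2:
  start at 0
  read 'y': 0 → 1
  read 'x': 1 → 2
  read 'y': 2 → 3
  read 'x': 3 → 0
  read 'x': 0 → 3
  end 3, accepted
w3:
  start at 0
  read 'y': 0 → 1
  read 'y': 1 → 0
  read 'y': 0 → 1
  read 'y': 1 → 0
  read 'x': 0 → 3
  end 3, accepted
w4:
  start at 0
  read 'y': 0 → 1
  read 'x': 1 → 2
  read 'y': 2 → 3
  read 'x': 3 → 0
  end 0, rejected

w2, w3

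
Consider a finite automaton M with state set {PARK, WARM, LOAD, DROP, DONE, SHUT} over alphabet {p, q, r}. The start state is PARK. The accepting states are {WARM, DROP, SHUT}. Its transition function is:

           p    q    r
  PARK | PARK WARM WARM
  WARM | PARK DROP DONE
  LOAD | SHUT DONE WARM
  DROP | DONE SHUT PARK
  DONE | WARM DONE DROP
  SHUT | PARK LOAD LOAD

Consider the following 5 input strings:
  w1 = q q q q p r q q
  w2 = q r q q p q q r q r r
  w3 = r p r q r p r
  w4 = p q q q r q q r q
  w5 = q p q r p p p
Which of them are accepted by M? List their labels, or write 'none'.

w1: PARK → WARM → DROP → SHUT → LOAD → SHUT → LOAD → DONE → DONE  → end DONE, rejected
w2: PARK → WARM → DONE → DONE → DONE → WARM → DROP → SHUT → LOAD → DONE → DROP → PARK  → end PARK, rejected
w3: PARK → WARM → PARK → WARM → DROP → PARK → PARK → WARM  → end WARM, accepted
w4: PARK → PARK → WARM → DROP → SHUT → LOAD → DONE → DONE → DROP → SHUT  → end SHUT, accepted
w5: PARK → WARM → PARK → WARM → DONE → WARM → PARK → PARK  → end PARK, rejected

w3, w4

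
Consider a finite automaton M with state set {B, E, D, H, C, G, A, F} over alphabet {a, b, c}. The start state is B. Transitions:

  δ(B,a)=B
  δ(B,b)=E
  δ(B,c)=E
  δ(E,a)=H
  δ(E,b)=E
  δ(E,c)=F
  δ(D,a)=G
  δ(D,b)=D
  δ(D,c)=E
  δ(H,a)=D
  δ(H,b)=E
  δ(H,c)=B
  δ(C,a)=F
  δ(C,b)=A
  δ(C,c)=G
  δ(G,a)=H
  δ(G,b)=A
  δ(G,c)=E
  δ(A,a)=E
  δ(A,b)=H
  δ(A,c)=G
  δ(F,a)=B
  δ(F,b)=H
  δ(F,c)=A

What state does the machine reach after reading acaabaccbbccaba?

H

Trace: B -a-> B -c-> E -a-> H -a-> D -b-> D -a-> G -c-> E -c-> F -b-> H -b-> E -c-> F -c-> A -a-> E -b-> E -a-> H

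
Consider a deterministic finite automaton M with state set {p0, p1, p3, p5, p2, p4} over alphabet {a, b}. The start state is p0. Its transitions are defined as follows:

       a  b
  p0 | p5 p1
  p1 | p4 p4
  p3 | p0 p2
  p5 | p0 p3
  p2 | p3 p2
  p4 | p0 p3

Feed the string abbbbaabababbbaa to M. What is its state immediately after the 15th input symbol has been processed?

Trace: p0 -a-> p5 -b-> p3 -b-> p2 -b-> p2 -b-> p2 -a-> p3 -a-> p0 -b-> p1 -a-> p4 -b-> p3 -a-> p0 -b-> p1 -b-> p4 -b-> p3 -a-> p0
After 15 symbols: p0.

p0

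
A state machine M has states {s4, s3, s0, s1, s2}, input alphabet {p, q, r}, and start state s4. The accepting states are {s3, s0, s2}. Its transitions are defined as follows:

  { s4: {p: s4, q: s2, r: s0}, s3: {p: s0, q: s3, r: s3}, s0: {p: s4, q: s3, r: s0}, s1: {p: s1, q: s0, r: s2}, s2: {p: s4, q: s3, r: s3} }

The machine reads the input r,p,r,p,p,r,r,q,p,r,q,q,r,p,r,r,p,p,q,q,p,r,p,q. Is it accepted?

s4 → s0 → s4 → s0 → s4 → s4 → s0 → s0 → s3 → s0 → s0 → s3 → s3 → s3 → s0 → s0 → s0 → s4 → s4 → s2 → s3 → s0 → s0 → s4 → s2
End state s2 is accepting.

Yes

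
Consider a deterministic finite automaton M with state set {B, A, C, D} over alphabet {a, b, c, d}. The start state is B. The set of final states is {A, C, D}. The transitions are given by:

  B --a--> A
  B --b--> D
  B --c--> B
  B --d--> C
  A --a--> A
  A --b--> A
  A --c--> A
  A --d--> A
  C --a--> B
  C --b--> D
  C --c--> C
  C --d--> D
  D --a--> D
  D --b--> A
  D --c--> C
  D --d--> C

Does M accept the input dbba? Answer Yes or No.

Yes

B → C → D → A → A
End state A is accepting.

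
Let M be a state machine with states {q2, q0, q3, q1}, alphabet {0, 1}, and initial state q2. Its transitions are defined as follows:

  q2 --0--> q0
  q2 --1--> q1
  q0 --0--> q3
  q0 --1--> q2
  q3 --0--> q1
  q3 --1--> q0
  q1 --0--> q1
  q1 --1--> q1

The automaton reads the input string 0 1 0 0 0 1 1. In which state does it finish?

Trace: q2 -0-> q0 -1-> q2 -0-> q0 -0-> q3 -0-> q1 -1-> q1 -1-> q1

q1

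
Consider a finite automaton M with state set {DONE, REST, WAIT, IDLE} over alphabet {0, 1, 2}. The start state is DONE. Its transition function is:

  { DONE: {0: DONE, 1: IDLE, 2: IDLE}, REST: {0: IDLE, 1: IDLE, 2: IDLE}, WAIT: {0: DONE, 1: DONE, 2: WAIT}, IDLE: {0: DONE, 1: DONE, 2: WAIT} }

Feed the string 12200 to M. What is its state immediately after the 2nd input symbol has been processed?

Trace: DONE -1-> IDLE -2-> WAIT
After 2 symbols: WAIT.

WAIT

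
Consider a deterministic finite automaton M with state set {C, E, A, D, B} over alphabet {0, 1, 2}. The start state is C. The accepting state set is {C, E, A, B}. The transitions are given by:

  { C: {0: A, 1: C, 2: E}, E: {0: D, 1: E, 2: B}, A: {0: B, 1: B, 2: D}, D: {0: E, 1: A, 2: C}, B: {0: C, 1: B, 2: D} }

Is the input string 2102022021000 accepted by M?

start at C
read '2': C → E
read '1': E → E
read '0': E → D
read '2': D → C
read '0': C → A
read '2': A → D
read '2': D → C
read '0': C → A
read '2': A → D
read '1': D → A
read '0': A → B
read '0': B → C
read '0': C → A
End state A is accepting.

Yes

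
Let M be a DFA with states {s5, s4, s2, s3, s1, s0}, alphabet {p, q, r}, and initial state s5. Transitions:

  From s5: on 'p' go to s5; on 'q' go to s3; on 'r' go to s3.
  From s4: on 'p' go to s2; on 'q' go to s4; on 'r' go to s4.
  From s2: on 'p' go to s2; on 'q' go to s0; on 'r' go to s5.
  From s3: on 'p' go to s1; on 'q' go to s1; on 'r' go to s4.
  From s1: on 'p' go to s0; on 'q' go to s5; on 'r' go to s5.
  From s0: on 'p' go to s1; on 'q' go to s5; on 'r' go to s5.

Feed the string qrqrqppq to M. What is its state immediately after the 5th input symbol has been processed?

s4

start at s5
read 'q': s5 → s3
read 'r': s3 → s4
read 'q': s4 → s4
read 'r': s4 → s4
read 'q': s4 → s4
After 5 symbols: s4.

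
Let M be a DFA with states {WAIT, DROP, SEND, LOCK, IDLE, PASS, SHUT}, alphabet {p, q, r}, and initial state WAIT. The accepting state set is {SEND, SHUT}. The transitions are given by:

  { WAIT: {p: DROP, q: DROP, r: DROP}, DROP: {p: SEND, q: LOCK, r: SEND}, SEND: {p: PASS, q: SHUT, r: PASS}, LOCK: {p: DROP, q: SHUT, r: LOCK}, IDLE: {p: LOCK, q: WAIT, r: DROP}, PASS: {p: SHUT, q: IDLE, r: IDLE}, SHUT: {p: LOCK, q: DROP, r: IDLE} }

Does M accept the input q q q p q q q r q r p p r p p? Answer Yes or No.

Trace: WAIT -q-> DROP -q-> LOCK -q-> SHUT -p-> LOCK -q-> SHUT -q-> DROP -q-> LOCK -r-> LOCK -q-> SHUT -r-> IDLE -p-> LOCK -p-> DROP -r-> SEND -p-> PASS -p-> SHUT
End state SHUT is accepting.

Yes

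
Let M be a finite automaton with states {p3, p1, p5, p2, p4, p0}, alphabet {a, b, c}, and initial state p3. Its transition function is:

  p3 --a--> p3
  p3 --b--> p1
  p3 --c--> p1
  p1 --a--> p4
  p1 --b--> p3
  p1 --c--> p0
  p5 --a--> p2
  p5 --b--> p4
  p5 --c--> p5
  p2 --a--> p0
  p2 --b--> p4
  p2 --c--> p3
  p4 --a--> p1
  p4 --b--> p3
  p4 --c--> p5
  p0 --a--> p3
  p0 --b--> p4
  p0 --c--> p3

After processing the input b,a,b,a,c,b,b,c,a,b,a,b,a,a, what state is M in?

p3

p3 → p1 → p4 → p3 → p3 → p1 → p3 → p1 → p0 → p3 → p1 → p4 → p3 → p3 → p3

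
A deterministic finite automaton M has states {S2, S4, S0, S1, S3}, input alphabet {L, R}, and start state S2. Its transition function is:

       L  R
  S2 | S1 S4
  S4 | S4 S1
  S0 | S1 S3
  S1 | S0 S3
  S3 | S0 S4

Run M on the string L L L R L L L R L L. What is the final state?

S1

S2 → S1 → S0 → S1 → S3 → S0 → S1 → S0 → S3 → S0 → S1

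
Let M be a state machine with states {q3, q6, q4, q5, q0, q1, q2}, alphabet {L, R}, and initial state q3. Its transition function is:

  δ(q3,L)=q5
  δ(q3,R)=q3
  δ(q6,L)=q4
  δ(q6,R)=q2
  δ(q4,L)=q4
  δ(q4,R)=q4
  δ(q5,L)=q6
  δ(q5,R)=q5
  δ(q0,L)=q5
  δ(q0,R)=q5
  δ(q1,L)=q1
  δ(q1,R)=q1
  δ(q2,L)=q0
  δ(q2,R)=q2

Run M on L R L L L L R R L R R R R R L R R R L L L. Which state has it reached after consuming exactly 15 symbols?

q4

q3 → q5 → q5 → q6 → q4 → q4 → q4 → q4 → q4 → q4 → q4 → q4 → q4 → q4 → q4 → q4
After 15 symbols: q4.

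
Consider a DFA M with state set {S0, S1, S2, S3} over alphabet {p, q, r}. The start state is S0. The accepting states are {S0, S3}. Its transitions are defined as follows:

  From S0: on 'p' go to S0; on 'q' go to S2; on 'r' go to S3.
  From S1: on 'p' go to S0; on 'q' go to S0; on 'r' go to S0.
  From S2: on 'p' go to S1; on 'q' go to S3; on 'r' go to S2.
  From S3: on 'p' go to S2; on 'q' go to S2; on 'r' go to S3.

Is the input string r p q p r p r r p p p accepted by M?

Yes

Trace: S0 -r-> S3 -p-> S2 -q-> S3 -p-> S2 -r-> S2 -p-> S1 -r-> S0 -r-> S3 -p-> S2 -p-> S1 -p-> S0
End state S0 is accepting.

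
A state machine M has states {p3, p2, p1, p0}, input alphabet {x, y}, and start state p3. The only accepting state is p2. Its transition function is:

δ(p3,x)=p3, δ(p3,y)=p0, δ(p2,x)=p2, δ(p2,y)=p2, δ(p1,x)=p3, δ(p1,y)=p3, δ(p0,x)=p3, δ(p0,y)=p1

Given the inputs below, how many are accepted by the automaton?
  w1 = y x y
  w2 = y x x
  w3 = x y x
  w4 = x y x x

w1:
  start at p3
  read 'y': p3 → p0
  read 'x': p0 → p3
  read 'y': p3 → p0
  end p0, rejected
w2:
  start at p3
  read 'y': p3 → p0
  read 'x': p0 → p3
  read 'x': p3 → p3
  end p3, rejected
w3:
  start at p3
  read 'x': p3 → p3
  read 'y': p3 → p0
  read 'x': p0 → p3
  end p3, rejected
w4:
  start at p3
  read 'x': p3 → p3
  read 'y': p3 → p0
  read 'x': p0 → p3
  read 'x': p3 → p3
  end p3, rejected

0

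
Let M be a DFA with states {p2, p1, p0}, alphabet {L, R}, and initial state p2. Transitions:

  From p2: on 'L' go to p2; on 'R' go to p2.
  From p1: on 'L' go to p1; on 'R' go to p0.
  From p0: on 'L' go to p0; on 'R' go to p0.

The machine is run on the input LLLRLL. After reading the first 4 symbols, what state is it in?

p2 → p2 → p2 → p2 → p2
After 4 symbols: p2.

p2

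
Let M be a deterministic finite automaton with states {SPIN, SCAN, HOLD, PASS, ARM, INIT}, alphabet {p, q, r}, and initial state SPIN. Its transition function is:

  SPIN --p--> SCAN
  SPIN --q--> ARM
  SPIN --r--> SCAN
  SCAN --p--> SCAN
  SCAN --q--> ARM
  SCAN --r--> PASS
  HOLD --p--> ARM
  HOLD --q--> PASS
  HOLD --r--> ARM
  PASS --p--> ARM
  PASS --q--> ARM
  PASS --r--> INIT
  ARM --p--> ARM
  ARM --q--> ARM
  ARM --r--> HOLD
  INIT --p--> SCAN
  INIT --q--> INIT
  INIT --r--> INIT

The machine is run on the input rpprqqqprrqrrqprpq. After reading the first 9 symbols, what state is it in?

HOLD

SPIN → SCAN → SCAN → SCAN → PASS → ARM → ARM → ARM → ARM → HOLD
After 9 symbols: HOLD.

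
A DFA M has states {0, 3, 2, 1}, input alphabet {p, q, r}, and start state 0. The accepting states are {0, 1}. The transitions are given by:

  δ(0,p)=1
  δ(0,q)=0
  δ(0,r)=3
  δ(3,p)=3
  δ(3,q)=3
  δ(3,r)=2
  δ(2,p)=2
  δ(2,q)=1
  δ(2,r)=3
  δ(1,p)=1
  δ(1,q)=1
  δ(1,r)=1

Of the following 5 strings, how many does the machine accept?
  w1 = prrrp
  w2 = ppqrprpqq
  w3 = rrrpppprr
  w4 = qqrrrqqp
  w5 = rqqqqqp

2

w1: Trace: 0 -p-> 1 -r-> 1 -r-> 1 -r-> 1 -p-> 1  → end 1, accepted
w2: Trace: 0 -p-> 1 -p-> 1 -q-> 1 -r-> 1 -p-> 1 -r-> 1 -p-> 1 -q-> 1 -q-> 1  → end 1, accepted
w3: Trace: 0 -r-> 3 -r-> 2 -r-> 3 -p-> 3 -p-> 3 -p-> 3 -p-> 3 -r-> 2 -r-> 3  → end 3, rejected
w4: Trace: 0 -q-> 0 -q-> 0 -r-> 3 -r-> 2 -r-> 3 -q-> 3 -q-> 3 -p-> 3  → end 3, rejected
w5: Trace: 0 -r-> 3 -q-> 3 -q-> 3 -q-> 3 -q-> 3 -q-> 3 -p-> 3  → end 3, rejected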